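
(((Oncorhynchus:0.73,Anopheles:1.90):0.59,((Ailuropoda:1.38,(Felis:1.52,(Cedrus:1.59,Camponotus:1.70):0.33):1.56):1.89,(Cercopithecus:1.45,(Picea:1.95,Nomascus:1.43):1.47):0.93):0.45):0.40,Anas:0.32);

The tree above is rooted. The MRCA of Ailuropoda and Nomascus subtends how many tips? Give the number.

The MRCA of Ailuropoda and Nomascus is the node subtending ((Ailuropoda,(Felis,(Cedrus,Camponotus))),(Cercopithecus,(Picea,Nomascus))).
That clade contains 7 terminal taxa: Ailuropoda, Camponotus, Cedrus, Cercopithecus, Felis, Nomascus, Picea.

7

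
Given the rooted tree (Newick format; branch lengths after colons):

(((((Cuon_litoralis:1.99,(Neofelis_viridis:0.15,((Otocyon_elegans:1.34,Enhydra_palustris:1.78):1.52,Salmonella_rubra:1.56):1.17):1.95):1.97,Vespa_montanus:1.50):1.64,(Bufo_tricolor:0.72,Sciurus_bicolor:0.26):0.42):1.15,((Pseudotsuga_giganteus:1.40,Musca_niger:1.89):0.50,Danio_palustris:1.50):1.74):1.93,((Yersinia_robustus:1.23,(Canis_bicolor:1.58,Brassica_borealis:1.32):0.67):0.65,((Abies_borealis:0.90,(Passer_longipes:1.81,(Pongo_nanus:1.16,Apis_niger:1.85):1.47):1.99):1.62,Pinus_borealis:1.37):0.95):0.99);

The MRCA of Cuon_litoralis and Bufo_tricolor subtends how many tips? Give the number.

The MRCA of Cuon_litoralis and Bufo_tricolor is the node subtending (((Cuon_litoralis,(Neofelis_viridis,((Otocyon_elegans,Enhydra_palustris),Salmonella_rubra))),Vespa_montanus),(Bufo_tricolor,Sciurus_bicolor)).
That clade contains 8 terminal taxa: Bufo_tricolor, Cuon_litoralis, Enhydra_palustris, Neofelis_viridis, Otocyon_elegans, Salmonella_rubra, Sciurus_bicolor, Vespa_montanus.

8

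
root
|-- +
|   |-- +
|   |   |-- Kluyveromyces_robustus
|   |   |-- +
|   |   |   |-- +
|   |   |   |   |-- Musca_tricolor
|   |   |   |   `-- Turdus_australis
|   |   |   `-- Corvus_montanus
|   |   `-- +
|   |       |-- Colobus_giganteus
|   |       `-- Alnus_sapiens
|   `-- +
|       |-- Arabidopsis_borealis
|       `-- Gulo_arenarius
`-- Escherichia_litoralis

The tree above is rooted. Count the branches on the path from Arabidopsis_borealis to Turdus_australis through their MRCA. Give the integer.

6

The MRCA of Arabidopsis_borealis and Turdus_australis is the node subtending ((Kluyveromyces_robustus,((Musca_tricolor,Turdus_australis),Corvus_montanus),(Colobus_giganteus,Alnus_sapiens)),(Arabidopsis_borealis,Gulo_arenarius)).
From Arabidopsis_borealis up to that node: 2 branches. From Turdus_australis up to the same node: 4 branches. Total: 2 + 4 = 6.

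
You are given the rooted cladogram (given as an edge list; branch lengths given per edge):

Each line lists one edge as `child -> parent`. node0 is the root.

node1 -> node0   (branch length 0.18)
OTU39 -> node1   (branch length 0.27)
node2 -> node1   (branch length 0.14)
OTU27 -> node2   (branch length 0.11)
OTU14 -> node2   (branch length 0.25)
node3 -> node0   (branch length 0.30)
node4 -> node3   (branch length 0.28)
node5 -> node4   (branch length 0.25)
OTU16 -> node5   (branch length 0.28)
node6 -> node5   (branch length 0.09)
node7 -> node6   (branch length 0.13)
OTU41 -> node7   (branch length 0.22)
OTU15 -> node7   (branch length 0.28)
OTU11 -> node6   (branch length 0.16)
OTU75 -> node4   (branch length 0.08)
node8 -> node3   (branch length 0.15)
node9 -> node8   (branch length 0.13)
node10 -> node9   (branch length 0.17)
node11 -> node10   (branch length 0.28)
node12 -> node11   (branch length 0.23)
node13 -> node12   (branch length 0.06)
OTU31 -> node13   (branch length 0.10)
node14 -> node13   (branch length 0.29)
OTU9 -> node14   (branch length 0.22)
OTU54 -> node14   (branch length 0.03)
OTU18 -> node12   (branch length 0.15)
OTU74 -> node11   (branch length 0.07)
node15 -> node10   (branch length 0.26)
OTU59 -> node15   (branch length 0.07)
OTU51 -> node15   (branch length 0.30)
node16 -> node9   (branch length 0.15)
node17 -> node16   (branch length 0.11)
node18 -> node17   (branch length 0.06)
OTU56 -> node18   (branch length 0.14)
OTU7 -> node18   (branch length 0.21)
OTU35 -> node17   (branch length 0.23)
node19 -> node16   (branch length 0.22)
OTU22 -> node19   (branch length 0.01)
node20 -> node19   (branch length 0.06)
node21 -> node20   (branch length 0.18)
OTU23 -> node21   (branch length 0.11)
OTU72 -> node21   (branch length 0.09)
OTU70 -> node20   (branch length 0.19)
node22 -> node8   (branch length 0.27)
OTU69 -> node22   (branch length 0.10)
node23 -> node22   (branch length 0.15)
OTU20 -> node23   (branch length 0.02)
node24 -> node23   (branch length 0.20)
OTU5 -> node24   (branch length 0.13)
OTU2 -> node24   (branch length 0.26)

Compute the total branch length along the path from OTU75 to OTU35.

1.13

The path runs OTU75 → … → MRCA → … → OTU35; the MRCA is the node subtending (((OTU16,((OTU41,OTU15),OTU11)),OTU75),((((((OTU31,(OTU9,OTU54)),OTU18),OTU74),(OTU59,OTU51)),(((OTU56,OTU7),OTU35),(OTU22,((OTU23,OTU72),OTU70)))),(OTU69,(OTU20,(OTU5,OTU2))))).
Branch lengths along that path: 0.08 + 0.28 + 0.15 + 0.13 + 0.15 + 0.11 + 0.23 = 1.13.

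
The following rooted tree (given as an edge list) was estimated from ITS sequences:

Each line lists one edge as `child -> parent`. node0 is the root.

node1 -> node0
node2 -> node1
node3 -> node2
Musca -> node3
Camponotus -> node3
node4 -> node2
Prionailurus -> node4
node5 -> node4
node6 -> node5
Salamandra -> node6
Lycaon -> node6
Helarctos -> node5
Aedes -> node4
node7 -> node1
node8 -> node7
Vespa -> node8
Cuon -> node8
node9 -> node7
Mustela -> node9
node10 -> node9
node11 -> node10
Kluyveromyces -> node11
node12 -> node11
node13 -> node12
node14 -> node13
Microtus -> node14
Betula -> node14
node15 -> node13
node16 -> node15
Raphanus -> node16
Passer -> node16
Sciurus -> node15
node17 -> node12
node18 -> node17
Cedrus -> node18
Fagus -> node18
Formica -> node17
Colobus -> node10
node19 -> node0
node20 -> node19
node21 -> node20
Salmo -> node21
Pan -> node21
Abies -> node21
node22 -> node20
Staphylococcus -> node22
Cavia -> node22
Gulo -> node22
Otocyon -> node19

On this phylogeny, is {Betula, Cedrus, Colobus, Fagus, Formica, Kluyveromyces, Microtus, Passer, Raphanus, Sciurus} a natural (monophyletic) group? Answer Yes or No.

Yes

The most recent common ancestor of these taxa subtends ((Kluyveromyces,(((Microtus,Betula),((Raphanus,Passer),Sciurus)),((Cedrus,Fagus),Formica))),Colobus).
That clade has exactly 10 tips — every listed taxon and nothing else — so the group is monophyletic.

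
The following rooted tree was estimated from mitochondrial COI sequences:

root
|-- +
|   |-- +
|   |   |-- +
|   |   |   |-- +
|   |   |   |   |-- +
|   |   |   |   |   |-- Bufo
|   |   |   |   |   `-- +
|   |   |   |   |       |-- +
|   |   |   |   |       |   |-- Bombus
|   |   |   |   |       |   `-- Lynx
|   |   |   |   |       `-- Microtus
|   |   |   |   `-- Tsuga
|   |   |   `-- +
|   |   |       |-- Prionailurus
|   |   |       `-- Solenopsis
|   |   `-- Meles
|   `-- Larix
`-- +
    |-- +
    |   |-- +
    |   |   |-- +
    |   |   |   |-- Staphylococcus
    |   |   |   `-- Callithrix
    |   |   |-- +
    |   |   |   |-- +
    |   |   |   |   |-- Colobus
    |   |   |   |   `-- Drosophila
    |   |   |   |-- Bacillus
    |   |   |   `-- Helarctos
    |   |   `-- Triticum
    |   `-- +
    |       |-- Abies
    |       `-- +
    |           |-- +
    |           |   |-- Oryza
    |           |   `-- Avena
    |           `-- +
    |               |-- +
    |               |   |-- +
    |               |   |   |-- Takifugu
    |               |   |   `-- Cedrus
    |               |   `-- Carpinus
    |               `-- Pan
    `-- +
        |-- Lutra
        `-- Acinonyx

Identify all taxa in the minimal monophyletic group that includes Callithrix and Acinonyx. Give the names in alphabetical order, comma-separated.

Tracing Callithrix: it sits inside (Staphylococcus,Callithrix).
Tracing Acinonyx: it sits inside (Lutra,Acinonyx).
The smallest clade enclosing both is ((((Staphylococcus,Callithrix),((Colobus,Drosophila),Bacillus,Helarctos),Triticum),(Abies,((Oryza,Avena),(((Takifugu,Cedrus),Carpinus),Pan)))),(Lutra,Acinonyx)); the answer is its 16 terminal taxa in alphabetical order.

Abies, Acinonyx, Avena, Bacillus, Callithrix, Carpinus, Cedrus, Colobus, Drosophila, Helarctos, Lutra, Oryza, Pan, Staphylococcus, Takifugu, Triticum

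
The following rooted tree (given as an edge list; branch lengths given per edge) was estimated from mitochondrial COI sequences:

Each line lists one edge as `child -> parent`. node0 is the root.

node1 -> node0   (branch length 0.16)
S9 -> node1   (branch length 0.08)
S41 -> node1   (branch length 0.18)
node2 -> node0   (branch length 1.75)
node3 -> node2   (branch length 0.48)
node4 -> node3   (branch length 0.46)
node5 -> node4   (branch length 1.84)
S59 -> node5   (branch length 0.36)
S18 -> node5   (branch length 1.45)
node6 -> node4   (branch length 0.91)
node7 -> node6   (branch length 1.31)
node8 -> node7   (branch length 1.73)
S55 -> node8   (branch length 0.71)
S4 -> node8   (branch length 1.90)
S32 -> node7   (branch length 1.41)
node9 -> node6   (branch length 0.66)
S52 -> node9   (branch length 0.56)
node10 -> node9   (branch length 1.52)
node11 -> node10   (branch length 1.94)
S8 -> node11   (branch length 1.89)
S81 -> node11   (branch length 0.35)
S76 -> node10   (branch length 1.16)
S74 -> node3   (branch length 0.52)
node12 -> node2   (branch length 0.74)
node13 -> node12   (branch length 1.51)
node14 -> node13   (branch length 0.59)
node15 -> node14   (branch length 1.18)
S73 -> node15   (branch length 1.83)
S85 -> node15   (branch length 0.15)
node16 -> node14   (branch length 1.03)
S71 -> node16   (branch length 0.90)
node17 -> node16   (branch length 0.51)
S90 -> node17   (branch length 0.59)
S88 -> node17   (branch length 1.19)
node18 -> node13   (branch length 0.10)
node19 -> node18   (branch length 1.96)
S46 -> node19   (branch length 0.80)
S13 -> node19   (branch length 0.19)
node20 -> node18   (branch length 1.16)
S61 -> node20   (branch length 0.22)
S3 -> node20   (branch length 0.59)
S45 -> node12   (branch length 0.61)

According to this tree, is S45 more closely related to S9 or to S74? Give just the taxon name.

S74

The MRCA of S45 and S74 subtends ((((S59,S18),(((S55,S4),S32),(S52,((S8,S81),S76)))),S74),((((S73,S85),(S71,(S90,S88))),((S46,S13),(S61,S3))),S45)) (20 taxa).
The MRCA of S45 and S9 is the root, subtending the entire tree (22 taxa).
The first is nested inside the second, so S45 shares a more recent common ancestor with S74.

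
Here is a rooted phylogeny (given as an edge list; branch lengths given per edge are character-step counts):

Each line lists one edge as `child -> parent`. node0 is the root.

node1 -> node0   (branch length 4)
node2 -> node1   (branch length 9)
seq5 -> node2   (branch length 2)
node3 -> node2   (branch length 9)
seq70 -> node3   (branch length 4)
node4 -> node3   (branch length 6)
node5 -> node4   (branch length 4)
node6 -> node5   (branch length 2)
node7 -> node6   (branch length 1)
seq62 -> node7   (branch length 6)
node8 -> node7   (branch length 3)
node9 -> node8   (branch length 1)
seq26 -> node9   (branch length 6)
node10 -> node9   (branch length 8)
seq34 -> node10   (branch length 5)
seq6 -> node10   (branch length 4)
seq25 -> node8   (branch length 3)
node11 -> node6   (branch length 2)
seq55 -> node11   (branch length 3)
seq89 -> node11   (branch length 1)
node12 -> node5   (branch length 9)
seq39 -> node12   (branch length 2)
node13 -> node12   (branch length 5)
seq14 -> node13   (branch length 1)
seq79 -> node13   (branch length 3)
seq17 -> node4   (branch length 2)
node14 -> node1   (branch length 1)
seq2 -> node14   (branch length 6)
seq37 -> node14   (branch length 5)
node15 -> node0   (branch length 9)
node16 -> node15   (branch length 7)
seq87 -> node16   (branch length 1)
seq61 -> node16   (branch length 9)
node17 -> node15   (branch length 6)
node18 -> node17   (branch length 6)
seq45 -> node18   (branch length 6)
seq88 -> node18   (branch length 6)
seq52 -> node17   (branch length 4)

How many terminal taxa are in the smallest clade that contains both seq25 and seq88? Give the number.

20

The MRCA of seq25 and seq88 is the root, so the clade is the entire tree.
That clade contains 20 terminal taxa: seq14, seq17, seq2, seq25, seq26, seq34, seq37, seq39, seq45, seq5, seq52, seq55, seq6, seq61, seq62, seq70, seq79, seq87, seq88, seq89.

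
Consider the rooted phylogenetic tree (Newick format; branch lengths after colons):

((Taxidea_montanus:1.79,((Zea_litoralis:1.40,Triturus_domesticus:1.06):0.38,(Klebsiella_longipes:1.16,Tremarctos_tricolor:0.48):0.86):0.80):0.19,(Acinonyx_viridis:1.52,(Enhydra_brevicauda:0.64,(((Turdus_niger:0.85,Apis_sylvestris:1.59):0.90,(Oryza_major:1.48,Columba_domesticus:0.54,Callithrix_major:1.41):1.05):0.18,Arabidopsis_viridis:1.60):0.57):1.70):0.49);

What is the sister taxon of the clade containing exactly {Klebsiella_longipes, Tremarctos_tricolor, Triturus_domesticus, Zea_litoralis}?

Taxidea_montanus

The clade containing exactly {Klebsiella_longipes, Tremarctos_tricolor, Triturus_domesticus, Zea_litoralis} attaches to the tree at the node subtending (Taxidea_montanus,((Zea_litoralis,Triturus_domesticus),(Klebsiella_longipes,Tremarctos_tricolor))).
The other lineage descending from that same node — the sister group — is the single tip Taxidea_montanus.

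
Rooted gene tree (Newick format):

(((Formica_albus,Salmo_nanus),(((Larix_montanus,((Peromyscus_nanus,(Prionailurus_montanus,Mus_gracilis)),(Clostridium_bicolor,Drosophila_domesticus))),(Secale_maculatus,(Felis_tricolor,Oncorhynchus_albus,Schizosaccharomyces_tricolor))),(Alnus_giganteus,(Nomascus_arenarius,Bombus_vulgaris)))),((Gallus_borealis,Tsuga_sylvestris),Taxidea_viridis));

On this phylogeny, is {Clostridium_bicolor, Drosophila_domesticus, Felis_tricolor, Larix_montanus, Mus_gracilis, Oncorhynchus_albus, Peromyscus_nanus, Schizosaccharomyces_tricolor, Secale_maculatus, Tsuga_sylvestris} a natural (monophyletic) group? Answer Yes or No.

The MRCA of the listed taxa is the root, so the smallest clade containing them is the whole tree.
That clade also contains Alnus_giganteus, Bombus_vulgaris, Formica_albus, Gallus_borealis, Nomascus_arenarius, Prionailurus_montanus, Salmo_nanus, Taxidea_viridis, which are not in the proposed group, so the group is not monophyletic.

No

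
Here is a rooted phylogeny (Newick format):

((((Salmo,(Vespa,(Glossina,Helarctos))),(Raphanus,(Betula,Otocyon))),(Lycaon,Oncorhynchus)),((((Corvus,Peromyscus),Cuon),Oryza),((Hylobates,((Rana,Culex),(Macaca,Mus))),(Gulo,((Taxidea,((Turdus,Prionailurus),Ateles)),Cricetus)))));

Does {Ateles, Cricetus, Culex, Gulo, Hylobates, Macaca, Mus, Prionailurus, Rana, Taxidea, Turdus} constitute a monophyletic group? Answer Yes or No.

Yes

The most recent common ancestor of these taxa subtends ((Hylobates,((Rana,Culex),(Macaca,Mus))),(Gulo,((Taxidea,((Turdus,Prionailurus),Ateles)),Cricetus))).
That clade has exactly 11 tips — every listed taxon and nothing else — so the group is monophyletic.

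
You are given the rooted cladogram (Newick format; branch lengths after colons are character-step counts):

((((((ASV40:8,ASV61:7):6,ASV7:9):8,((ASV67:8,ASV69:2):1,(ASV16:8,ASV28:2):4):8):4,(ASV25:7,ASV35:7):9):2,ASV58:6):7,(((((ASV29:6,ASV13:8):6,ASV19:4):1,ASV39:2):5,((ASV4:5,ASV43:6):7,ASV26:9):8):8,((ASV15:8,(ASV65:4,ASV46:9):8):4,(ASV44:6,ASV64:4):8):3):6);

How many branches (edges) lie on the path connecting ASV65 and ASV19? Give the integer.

The MRCA of ASV65 and ASV19 is the node subtending (((((ASV29,ASV13),ASV19),ASV39),((ASV4,ASV43),ASV26)),((ASV15,(ASV65,ASV46)),(ASV44,ASV64))).
From ASV65 up to that node: 4 branches. From ASV19 up to the same node: 4 branches. Total: 4 + 4 = 8.

8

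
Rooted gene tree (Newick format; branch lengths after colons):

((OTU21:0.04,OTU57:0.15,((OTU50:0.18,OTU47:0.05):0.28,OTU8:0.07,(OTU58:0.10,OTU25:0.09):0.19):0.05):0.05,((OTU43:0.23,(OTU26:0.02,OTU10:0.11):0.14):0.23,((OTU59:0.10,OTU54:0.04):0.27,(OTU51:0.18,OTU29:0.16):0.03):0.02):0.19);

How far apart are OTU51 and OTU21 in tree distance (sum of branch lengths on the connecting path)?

0.51

The path runs OTU51 → … → MRCA → … → OTU21; the MRCA is the root of the tree.
Branch lengths along that path: 0.18 + 0.03 + 0.02 + 0.19 + 0.05 + 0.04 = 0.51.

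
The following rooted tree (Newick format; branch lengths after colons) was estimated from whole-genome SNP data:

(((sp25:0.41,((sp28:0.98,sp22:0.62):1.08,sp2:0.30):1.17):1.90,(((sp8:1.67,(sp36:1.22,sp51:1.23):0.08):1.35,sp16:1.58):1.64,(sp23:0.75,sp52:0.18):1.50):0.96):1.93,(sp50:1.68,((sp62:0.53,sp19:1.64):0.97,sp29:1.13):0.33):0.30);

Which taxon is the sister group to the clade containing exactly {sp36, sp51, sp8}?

The clade containing exactly {sp36, sp51, sp8} attaches to the tree at the node subtending ((sp8,(sp36,sp51)),sp16).
The other lineage descending from that same node — the sister group — is the single tip sp16.

sp16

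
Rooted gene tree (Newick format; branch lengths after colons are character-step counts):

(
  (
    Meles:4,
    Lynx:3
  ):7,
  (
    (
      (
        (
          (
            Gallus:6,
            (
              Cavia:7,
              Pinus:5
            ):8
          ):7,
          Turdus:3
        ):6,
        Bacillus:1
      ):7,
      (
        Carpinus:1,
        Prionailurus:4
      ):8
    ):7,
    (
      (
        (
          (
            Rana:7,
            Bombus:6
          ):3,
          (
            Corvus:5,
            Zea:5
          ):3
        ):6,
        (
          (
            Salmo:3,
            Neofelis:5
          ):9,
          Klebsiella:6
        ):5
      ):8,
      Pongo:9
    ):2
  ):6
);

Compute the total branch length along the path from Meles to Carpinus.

The path runs Meles → … → MRCA → … → Carpinus; the MRCA is the root of the tree.
Branch lengths along that path: 4 + 7 + 6 + 7 + 8 + 1 = 33.

33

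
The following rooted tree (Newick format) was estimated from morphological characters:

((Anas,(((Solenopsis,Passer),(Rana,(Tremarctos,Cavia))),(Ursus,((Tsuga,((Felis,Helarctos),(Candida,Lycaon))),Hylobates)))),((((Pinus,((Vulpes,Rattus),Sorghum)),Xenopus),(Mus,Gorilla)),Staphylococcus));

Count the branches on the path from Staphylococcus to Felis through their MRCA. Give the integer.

10

The MRCA of Staphylococcus and Felis is the root of the tree.
From Staphylococcus up to that node: 2 branches. From Felis up to the same node: 8 branches. Total: 2 + 8 = 10.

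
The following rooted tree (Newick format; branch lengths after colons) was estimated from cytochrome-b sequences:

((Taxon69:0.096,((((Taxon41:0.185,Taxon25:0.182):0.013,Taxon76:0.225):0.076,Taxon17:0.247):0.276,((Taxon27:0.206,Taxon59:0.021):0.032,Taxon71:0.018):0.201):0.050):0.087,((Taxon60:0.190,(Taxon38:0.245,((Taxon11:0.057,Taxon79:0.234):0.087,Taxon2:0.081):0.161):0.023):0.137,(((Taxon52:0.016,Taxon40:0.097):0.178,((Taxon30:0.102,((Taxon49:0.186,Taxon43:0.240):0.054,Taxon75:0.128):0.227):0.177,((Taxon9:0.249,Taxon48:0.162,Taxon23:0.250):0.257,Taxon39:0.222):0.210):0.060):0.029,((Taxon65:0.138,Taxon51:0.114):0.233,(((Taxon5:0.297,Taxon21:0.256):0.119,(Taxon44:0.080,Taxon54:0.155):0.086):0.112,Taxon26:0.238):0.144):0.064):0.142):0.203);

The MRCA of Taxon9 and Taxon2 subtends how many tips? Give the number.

22

The MRCA of Taxon9 and Taxon2 is the node subtending ((Taxon60,(Taxon38,((Taxon11,Taxon79),Taxon2))),(((Taxon52,Taxon40),((Taxon30,((Taxon49,Taxon43),Taxon75)),((Taxon9,Taxon48,Taxon23),Taxon39))),((Taxon65,Taxon51),(((Taxon5,Taxon21),(Taxon44,Taxon54)),Taxon26)))).
That clade contains 22 terminal taxa: Taxon11, Taxon2, Taxon21, Taxon23, Taxon26, Taxon30, Taxon38, Taxon39, Taxon40, Taxon43, Taxon44, Taxon48, Taxon49, Taxon5, Taxon51, Taxon52, Taxon54, Taxon60, Taxon65, Taxon75, Taxon79, Taxon9.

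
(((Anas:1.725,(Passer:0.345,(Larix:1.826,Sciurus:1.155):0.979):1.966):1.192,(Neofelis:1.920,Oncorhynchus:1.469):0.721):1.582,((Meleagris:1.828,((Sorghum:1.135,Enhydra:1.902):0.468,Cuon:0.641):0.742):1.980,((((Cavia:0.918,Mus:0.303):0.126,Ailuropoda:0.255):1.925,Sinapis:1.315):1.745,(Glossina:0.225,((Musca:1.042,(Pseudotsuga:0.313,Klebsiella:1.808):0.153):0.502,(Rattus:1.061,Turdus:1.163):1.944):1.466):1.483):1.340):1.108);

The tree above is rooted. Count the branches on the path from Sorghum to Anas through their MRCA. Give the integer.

8

The MRCA of Sorghum and Anas is the root of the tree.
From Sorghum up to that node: 5 branches. From Anas up to the same node: 3 branches. Total: 5 + 3 = 8.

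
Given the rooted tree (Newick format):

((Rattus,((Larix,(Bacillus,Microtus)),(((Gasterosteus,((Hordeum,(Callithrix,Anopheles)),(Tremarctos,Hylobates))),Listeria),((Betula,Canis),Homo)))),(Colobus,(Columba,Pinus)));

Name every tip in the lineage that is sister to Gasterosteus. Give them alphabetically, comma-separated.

Anopheles, Callithrix, Hordeum, Hylobates, Tremarctos

Gasterosteus attaches to the tree at the node subtending (Gasterosteus,((Hordeum,(Callithrix,Anopheles)),(Tremarctos,Hylobates))).
The other lineage descending from that same node — the sister group — is ((Hordeum,(Callithrix,Anopheles)),(Tremarctos,Hylobates)); its 5 tips in alphabetical order are the answer.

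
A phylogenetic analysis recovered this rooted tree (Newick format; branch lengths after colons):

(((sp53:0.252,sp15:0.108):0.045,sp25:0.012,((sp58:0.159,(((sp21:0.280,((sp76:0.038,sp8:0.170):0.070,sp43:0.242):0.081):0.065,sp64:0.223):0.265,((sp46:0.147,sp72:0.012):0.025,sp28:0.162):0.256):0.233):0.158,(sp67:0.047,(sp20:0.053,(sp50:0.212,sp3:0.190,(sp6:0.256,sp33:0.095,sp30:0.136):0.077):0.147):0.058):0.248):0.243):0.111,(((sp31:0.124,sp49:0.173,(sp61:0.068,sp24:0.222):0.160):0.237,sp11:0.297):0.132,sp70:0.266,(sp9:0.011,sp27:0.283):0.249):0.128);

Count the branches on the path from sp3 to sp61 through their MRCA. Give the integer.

11

The MRCA of sp3 and sp61 is the root of the tree.
From sp3 up to that node: 6 branches. From sp61 up to the same node: 5 branches. Total: 6 + 5 = 11.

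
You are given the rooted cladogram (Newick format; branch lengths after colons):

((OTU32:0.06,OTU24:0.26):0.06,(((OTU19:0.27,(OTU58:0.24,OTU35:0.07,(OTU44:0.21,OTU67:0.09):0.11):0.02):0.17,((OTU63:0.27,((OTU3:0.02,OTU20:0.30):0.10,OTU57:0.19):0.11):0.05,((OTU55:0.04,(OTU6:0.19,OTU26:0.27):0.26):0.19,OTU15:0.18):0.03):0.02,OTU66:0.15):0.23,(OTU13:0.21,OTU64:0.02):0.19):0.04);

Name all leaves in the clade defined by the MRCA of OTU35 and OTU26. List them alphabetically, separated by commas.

OTU15, OTU19, OTU20, OTU26, OTU3, OTU35, OTU44, OTU55, OTU57, OTU58, OTU6, OTU63, OTU66, OTU67

Tracing OTU35: it sits inside (OTU58,OTU35,(OTU44,OTU67)).
Tracing OTU26: it sits inside (OTU6,OTU26).
The smallest clade enclosing both is ((OTU19,(OTU58,OTU35,(OTU44,OTU67))),((OTU63,((OTU3,OTU20),OTU57)),((OTU55,(OTU6,OTU26)),OTU15)),OTU66); the answer is its 14 terminal taxa in alphabetical order.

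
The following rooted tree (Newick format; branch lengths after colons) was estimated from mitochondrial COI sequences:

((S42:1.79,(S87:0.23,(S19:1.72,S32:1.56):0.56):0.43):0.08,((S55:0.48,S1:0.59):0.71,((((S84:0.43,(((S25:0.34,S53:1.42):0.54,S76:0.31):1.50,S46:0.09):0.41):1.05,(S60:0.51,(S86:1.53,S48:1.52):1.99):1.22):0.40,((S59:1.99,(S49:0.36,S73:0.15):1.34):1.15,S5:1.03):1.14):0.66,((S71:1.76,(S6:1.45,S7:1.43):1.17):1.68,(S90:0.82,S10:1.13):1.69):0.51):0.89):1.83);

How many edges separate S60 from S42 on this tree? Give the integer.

8

The MRCA of S60 and S42 is the root of the tree.
From S60 up to that node: 6 branches. From S42 up to the same node: 2 branches. Total: 6 + 2 = 8.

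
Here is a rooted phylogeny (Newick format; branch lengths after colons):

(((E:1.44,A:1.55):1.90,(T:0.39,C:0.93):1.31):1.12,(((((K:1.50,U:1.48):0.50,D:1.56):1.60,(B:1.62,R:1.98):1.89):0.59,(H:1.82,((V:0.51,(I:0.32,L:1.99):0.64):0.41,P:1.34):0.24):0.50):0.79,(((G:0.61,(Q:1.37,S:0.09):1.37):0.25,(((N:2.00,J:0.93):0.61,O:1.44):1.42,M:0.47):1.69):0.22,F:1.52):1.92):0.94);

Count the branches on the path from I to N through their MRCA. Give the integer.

The MRCA of I and N is the node subtending (((((K,U),D),(B,R)),(H,((V,(I,L)),P))),(((G,(Q,S)),(((N,J),O),M)),F)).
From I up to that node: 6 branches. From N up to the same node: 6 branches. Total: 6 + 6 = 12.

12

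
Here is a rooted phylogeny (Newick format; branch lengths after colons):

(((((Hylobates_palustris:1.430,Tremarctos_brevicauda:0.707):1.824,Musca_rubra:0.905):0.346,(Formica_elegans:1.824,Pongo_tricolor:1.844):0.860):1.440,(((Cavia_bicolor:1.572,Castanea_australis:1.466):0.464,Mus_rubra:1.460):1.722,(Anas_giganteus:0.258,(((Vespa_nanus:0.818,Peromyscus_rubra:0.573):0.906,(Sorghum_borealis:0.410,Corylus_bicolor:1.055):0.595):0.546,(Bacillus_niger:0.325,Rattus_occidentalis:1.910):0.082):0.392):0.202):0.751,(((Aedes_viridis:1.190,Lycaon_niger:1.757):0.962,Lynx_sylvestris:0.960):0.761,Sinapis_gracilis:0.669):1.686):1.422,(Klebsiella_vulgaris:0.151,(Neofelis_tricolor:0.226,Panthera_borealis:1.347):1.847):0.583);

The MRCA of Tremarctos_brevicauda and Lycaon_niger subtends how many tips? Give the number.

19

The MRCA of Tremarctos_brevicauda and Lycaon_niger is the node subtending ((((Hylobates_palustris,Tremarctos_brevicauda),Musca_rubra),(Formica_elegans,Pongo_tricolor)),(((Cavia_bicolor,Castanea_australis),Mus_rubra),(Anas_giganteus,(((Vespa_nanus,Peromyscus_rubra),(Sorghum_borealis,Corylus_bicolor)),(Bacillus_niger,Rattus_occidentalis)))),(((Aedes_viridis,Lycaon_niger),Lynx_sylvestris),Sinapis_gracilis)).
That clade contains 19 terminal taxa: Aedes_viridis, Anas_giganteus, Bacillus_niger, Castanea_australis, Cavia_bicolor, Corylus_bicolor, Formica_elegans, Hylobates_palustris, Lycaon_niger, Lynx_sylvestris, Mus_rubra, Musca_rubra, Peromyscus_rubra, Pongo_tricolor, Rattus_occidentalis, Sinapis_gracilis, Sorghum_borealis, Tremarctos_brevicauda, Vespa_nanus.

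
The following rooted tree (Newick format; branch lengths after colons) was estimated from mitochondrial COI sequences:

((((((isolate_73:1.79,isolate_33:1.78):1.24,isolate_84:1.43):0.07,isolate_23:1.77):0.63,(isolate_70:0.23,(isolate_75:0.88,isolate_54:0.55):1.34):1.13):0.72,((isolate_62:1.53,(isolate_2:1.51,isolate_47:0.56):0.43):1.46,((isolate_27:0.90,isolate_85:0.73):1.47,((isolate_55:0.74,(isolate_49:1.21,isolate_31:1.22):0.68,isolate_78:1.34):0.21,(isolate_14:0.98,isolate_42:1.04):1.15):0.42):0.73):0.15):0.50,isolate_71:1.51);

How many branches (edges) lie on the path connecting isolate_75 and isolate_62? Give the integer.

The MRCA of isolate_75 and isolate_62 is the node subtending (((((isolate_73,isolate_33),isolate_84),isolate_23),(isolate_70,(isolate_75,isolate_54))),((isolate_62,(isolate_2,isolate_47)),((isolate_27,isolate_85),((isolate_55,(isolate_49,isolate_31),isolate_78),(isolate_14,isolate_42))))).
From isolate_75 up to that node: 4 branches. From isolate_62 up to the same node: 3 branches. Total: 4 + 3 = 7.

7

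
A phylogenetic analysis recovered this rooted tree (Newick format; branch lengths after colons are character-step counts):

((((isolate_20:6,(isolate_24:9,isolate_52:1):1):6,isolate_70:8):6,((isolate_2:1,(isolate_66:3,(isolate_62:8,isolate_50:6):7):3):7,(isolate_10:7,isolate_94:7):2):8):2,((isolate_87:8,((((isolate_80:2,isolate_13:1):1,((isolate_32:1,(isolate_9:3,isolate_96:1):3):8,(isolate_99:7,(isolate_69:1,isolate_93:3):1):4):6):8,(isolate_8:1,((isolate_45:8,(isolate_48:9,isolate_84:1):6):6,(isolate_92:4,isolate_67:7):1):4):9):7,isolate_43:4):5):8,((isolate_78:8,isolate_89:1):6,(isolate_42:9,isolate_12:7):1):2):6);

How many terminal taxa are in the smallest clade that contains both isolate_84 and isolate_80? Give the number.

The MRCA of isolate_84 and isolate_80 is the node subtending (((isolate_80,isolate_13),((isolate_32,(isolate_9,isolate_96)),(isolate_99,(isolate_69,isolate_93)))),(isolate_8,((isolate_45,(isolate_48,isolate_84)),(isolate_92,isolate_67)))).
That clade contains 14 terminal taxa: isolate_13, isolate_32, isolate_45, isolate_48, isolate_67, isolate_69, isolate_8, isolate_80, isolate_84, isolate_9, isolate_92, isolate_93, isolate_96, isolate_99.

14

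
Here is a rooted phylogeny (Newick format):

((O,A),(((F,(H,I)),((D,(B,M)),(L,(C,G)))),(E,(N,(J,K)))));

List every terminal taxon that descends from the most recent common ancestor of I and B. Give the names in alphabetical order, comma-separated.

B, C, D, F, G, H, I, L, M

Tracing I: it sits inside (H,I).
Tracing B: it sits inside (B,M).
The smallest clade enclosing both is ((F,(H,I)),((D,(B,M)),(L,(C,G)))); the answer is its 9 terminal taxa in alphabetical order.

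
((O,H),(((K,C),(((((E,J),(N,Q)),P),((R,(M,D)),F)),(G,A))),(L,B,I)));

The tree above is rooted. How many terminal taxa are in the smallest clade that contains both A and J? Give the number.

11

The MRCA of A and J is the node subtending (((((E,J),(N,Q)),P),((R,(M,D)),F)),(G,A)).
That clade contains 11 terminal taxa: A, D, E, F, G, J, M, N, P, Q, R.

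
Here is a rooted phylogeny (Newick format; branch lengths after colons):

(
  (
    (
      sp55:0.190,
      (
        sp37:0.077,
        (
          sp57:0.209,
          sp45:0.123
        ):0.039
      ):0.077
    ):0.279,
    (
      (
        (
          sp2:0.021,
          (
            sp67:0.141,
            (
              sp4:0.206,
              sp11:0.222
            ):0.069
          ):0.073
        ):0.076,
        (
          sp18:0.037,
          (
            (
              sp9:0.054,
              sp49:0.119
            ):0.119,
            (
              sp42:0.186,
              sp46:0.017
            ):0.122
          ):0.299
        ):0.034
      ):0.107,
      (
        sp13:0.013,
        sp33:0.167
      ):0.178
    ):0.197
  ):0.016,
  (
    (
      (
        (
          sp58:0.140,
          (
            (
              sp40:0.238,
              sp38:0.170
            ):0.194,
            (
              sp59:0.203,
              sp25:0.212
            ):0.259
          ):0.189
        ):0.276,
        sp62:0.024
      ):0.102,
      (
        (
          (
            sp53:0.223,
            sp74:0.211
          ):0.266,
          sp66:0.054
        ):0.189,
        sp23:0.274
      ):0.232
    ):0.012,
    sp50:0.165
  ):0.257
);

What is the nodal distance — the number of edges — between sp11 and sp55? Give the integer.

8

The MRCA of sp11 and sp55 is the node subtending ((sp55,(sp37,(sp57,sp45))),(((sp2,(sp67,(sp4,sp11))),(sp18,((sp9,sp49),(sp42,sp46)))),(sp13,sp33))).
From sp11 up to that node: 6 branches. From sp55 up to the same node: 2 branches. Total: 6 + 2 = 8.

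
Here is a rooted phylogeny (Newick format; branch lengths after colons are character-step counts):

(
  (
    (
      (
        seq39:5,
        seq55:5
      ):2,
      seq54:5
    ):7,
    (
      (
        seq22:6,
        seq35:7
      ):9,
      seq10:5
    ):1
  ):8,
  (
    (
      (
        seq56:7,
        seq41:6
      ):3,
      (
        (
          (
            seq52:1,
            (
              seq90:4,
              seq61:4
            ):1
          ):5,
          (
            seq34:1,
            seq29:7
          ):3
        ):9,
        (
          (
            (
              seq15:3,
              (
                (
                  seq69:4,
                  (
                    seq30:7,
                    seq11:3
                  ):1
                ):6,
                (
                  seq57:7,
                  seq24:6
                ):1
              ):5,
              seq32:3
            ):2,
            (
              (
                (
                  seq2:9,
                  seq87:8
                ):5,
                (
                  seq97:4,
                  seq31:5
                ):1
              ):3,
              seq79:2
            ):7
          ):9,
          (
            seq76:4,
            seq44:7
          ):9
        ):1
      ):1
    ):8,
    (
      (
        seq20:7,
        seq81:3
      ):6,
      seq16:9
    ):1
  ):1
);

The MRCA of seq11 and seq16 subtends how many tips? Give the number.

24

The MRCA of seq11 and seq16 is the node subtending (((seq56,seq41),(((seq52,(seq90,seq61)),(seq34,seq29)),(((seq15,((seq69,(seq30,seq11)),(seq57,seq24)),seq32),(((seq2,seq87),(seq97,seq31)),seq79)),(seq76,seq44)))),((seq20,seq81),seq16)).
That clade contains 24 terminal taxa: seq11, seq15, seq16, seq2, seq20, seq24, seq29, seq30, seq31, seq32, seq34, seq41, seq44, seq52, seq56, seq57, seq61, seq69, seq76, seq79, seq81, seq87, seq90, seq97.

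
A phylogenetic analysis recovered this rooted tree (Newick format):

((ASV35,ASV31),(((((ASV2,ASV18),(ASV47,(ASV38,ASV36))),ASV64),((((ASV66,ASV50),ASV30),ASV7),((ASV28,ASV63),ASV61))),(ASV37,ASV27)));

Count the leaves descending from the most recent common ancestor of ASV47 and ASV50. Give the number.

The MRCA of ASV47 and ASV50 is the node subtending ((((ASV2,ASV18),(ASV47,(ASV38,ASV36))),ASV64),((((ASV66,ASV50),ASV30),ASV7),((ASV28,ASV63),ASV61))).
That clade contains 13 terminal taxa: ASV18, ASV2, ASV28, ASV30, ASV36, ASV38, ASV47, ASV50, ASV61, ASV63, ASV64, ASV66, ASV7.

13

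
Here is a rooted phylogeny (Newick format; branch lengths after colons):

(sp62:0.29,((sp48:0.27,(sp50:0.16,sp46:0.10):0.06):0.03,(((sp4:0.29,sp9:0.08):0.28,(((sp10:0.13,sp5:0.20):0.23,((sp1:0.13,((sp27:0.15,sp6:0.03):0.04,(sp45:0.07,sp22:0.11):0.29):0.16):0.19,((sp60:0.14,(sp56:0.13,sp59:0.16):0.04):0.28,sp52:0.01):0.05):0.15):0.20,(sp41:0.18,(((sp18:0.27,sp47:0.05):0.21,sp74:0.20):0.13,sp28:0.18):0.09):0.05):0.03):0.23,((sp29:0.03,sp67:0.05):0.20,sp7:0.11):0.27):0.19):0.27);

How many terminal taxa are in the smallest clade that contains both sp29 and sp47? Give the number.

21

The MRCA of sp29 and sp47 is the node subtending (((sp4,sp9),(((sp10,sp5),((sp1,((sp27,sp6),(sp45,sp22))),((sp60,(sp56,sp59)),sp52))),(sp41,(((sp18,sp47),sp74),sp28)))),((sp29,sp67),sp7)).
That clade contains 21 terminal taxa: sp1, sp10, sp18, sp22, sp27, sp28, sp29, sp4, sp41, sp45, sp47, sp5, sp52, sp56, sp59, sp6, sp60, sp67, sp7, sp74, sp9.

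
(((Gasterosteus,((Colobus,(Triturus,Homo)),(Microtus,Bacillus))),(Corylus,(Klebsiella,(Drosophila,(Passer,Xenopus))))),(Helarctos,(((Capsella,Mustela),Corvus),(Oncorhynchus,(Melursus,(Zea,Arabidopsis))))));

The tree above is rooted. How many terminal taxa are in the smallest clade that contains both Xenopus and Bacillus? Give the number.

The MRCA of Xenopus and Bacillus is the node subtending ((Gasterosteus,((Colobus,(Triturus,Homo)),(Microtus,Bacillus))),(Corylus,(Klebsiella,(Drosophila,(Passer,Xenopus))))).
That clade contains 11 terminal taxa: Bacillus, Colobus, Corylus, Drosophila, Gasterosteus, Homo, Klebsiella, Microtus, Passer, Triturus, Xenopus.

11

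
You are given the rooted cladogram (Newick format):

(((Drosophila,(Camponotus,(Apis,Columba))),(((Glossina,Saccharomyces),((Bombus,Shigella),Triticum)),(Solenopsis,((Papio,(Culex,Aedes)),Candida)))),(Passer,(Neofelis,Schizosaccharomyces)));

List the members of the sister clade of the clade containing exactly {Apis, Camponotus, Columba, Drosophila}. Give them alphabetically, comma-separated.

Aedes, Bombus, Candida, Culex, Glossina, Papio, Saccharomyces, Shigella, Solenopsis, Triticum

The clade containing exactly {Apis, Camponotus, Columba, Drosophila} attaches to the tree at the node subtending ((Drosophila,(Camponotus,(Apis,Columba))),(((Glossina,Saccharomyces),((Bombus,Shigella),Triticum)),(Solenopsis,((Papio,(Culex,Aedes)),Candida)))).
The other lineage descending from that same node — the sister group — is (((Glossina,Saccharomyces),((Bombus,Shigella),Triticum)),(Solenopsis,((Papio,(Culex,Aedes)),Candida))); its 10 tips in alphabetical order are the answer.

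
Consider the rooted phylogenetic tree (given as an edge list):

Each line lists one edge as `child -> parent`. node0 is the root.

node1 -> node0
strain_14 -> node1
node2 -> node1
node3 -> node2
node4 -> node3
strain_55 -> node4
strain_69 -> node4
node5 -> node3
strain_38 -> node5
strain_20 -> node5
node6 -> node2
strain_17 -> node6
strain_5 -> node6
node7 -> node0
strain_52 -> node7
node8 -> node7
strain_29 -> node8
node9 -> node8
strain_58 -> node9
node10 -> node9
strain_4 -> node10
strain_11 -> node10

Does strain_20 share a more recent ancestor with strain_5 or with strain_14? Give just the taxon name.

strain_5

The MRCA of strain_20 and strain_5 subtends (((strain_55,strain_69),(strain_38,strain_20)),(strain_17,strain_5)) (6 taxa).
The MRCA of strain_20 and strain_14 subtends (strain_14,(((strain_55,strain_69),(strain_38,strain_20)),(strain_17,strain_5))) (7 taxa).
The first is nested inside the second, so strain_20 shares a more recent common ancestor with strain_5.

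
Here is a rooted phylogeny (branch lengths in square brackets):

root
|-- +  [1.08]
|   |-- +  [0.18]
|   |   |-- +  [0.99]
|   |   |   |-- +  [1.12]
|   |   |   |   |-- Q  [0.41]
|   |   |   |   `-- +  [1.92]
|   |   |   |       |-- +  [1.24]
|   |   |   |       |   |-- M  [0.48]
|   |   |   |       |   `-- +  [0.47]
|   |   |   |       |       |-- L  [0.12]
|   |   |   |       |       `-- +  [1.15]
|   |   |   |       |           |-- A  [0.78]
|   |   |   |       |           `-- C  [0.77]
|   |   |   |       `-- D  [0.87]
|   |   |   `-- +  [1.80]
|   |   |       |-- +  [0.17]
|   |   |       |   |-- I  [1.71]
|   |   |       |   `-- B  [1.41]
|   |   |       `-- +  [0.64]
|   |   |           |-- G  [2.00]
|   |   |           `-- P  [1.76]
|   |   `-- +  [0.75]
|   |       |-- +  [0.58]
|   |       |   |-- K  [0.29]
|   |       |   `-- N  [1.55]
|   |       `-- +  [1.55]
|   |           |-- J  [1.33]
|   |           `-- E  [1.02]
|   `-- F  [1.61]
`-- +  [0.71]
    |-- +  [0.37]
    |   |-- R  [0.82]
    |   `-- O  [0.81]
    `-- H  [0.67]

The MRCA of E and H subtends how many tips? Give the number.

18

The MRCA of E and H is the root, so the clade is the entire tree.
That clade contains 18 terminal taxa: A, B, C, D, E, F, G, H, I, J, K, L, M, N, O, P, Q, R.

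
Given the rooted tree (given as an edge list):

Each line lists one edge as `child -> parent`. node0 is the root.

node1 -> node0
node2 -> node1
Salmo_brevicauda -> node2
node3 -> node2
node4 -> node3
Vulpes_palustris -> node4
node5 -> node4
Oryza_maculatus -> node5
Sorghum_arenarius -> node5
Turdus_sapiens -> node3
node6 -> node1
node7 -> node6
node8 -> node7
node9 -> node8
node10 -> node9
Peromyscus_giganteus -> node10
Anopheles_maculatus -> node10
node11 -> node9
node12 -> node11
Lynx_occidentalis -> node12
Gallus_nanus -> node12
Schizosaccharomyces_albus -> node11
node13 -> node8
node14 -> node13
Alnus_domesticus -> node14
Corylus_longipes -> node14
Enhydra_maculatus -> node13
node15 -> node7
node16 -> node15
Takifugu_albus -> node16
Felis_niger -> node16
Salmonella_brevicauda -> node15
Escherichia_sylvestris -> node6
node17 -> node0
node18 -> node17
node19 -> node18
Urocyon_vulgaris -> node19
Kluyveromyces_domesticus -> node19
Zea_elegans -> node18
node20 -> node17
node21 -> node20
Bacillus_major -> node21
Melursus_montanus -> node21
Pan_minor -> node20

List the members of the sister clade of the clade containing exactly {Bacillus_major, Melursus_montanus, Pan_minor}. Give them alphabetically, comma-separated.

The clade containing exactly {Bacillus_major, Melursus_montanus, Pan_minor} attaches to the tree at the node subtending (((Urocyon_vulgaris,Kluyveromyces_domesticus),Zea_elegans),((Bacillus_major,Melursus_montanus),Pan_minor)).
The other lineage descending from that same node — the sister group — is ((Urocyon_vulgaris,Kluyveromyces_domesticus),Zea_elegans); its 3 tips in alphabetical order are the answer.

Kluyveromyces_domesticus, Urocyon_vulgaris, Zea_elegans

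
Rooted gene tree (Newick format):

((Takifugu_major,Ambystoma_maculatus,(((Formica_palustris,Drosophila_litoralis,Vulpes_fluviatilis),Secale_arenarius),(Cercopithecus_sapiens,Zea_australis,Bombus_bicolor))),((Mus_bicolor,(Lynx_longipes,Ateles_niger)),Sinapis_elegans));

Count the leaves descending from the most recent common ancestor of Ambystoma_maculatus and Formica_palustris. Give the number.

9

The MRCA of Ambystoma_maculatus and Formica_palustris is the node subtending (Takifugu_major,Ambystoma_maculatus,(((Formica_palustris,Drosophila_litoralis,Vulpes_fluviatilis),Secale_arenarius),(Cercopithecus_sapiens,Zea_australis,Bombus_bicolor))).
That clade contains 9 terminal taxa: Ambystoma_maculatus, Bombus_bicolor, Cercopithecus_sapiens, Drosophila_litoralis, Formica_palustris, Secale_arenarius, Takifugu_major, Vulpes_fluviatilis, Zea_australis.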